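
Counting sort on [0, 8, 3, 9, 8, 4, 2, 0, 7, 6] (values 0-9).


Input: [0, 8, 3, 9, 8, 4, 2, 0, 7, 6]
Counts: [2, 0, 1, 1, 1, 0, 1, 1, 2, 1]

Sorted: [0, 0, 2, 3, 4, 6, 7, 8, 8, 9]


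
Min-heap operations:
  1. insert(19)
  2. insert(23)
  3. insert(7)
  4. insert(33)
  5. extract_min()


insert(19) -> [19]
insert(23) -> [19, 23]
insert(7) -> [7, 23, 19]
insert(33) -> [7, 23, 19, 33]
extract_min()->7, [19, 23, 33]

Final heap: [19, 23, 33]


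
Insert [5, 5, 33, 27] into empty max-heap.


Insert 5: [5]
Insert 5: [5, 5]
Insert 33: [33, 5, 5]
Insert 27: [33, 27, 5, 5]

Final heap: [33, 27, 5, 5]


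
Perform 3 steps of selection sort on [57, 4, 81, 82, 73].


Initial: [57, 4, 81, 82, 73]
Step 1: min=4 at 1
  Swap: [4, 57, 81, 82, 73]
Step 2: min=57 at 1
  Swap: [4, 57, 81, 82, 73]
Step 3: min=73 at 4
  Swap: [4, 57, 73, 82, 81]

After 3 steps: [4, 57, 73, 82, 81]


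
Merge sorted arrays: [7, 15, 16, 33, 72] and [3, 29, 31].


Take 3 from B
Take 7 from A
Take 15 from A
Take 16 from A
Take 29 from B
Take 31 from B

Merged: [3, 7, 15, 16, 29, 31, 33, 72]


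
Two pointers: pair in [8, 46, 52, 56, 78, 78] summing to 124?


lo=0(8)+hi=5(78)=86
lo=1(46)+hi=5(78)=124

Yes: 46+78=124


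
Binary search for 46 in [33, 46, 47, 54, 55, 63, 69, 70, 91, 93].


Step 1: lo=0, hi=9, mid=4, val=55
Step 2: lo=0, hi=3, mid=1, val=46

Found at index 1


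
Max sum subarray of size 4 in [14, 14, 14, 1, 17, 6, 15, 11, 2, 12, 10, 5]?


[0:4]: 43
[1:5]: 46
[2:6]: 38
[3:7]: 39
[4:8]: 49
[5:9]: 34
[6:10]: 40
[7:11]: 35
[8:12]: 29

Max: 49 at [4:8]


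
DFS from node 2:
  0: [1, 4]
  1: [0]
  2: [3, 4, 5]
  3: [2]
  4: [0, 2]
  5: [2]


Visit 2, push [5, 4, 3]
Visit 3, push []
Visit 4, push [0]
Visit 0, push [1]
Visit 1, push []
Visit 5, push []

DFS order: [2, 3, 4, 0, 1, 5]


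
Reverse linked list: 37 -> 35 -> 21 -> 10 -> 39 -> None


Step 1: curr=37, set curr.next=prev(None) | reversed so far: 37
Step 2: curr=35, set curr.next=prev(37) | reversed so far: 35 -> 37
Step 3: curr=21, set curr.next=prev(35) | reversed so far: 21 -> 35 -> 37
Step 4: curr=10, set curr.next=prev(21) | reversed so far: 10 -> 21 -> 35 -> 37
Step 5: curr=39, set curr.next=prev(10) | reversed so far: 39 -> 10 -> 21 -> 35 -> 37

39 -> 10 -> 21 -> 35 -> 37 -> None


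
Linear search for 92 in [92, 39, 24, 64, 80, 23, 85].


i=0: 92==92 found!

Found at 0, 1 comps


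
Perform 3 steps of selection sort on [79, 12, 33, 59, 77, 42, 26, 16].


Initial: [79, 12, 33, 59, 77, 42, 26, 16]
Step 1: min=12 at 1
  Swap: [12, 79, 33, 59, 77, 42, 26, 16]
Step 2: min=16 at 7
  Swap: [12, 16, 33, 59, 77, 42, 26, 79]
Step 3: min=26 at 6
  Swap: [12, 16, 26, 59, 77, 42, 33, 79]

After 3 steps: [12, 16, 26, 59, 77, 42, 33, 79]


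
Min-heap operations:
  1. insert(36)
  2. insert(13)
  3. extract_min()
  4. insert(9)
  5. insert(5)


insert(36) -> [36]
insert(13) -> [13, 36]
extract_min()->13, [36]
insert(9) -> [9, 36]
insert(5) -> [5, 36, 9]

Final heap: [5, 36, 9]


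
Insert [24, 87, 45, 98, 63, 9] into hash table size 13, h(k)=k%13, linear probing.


Insert 24: h=11 -> slot 11
Insert 87: h=9 -> slot 9
Insert 45: h=6 -> slot 6
Insert 98: h=7 -> slot 7
Insert 63: h=11, 1 probes -> slot 12
Insert 9: h=9, 1 probes -> slot 10

Table: [None, None, None, None, None, None, 45, 98, None, 87, 9, 24, 63]


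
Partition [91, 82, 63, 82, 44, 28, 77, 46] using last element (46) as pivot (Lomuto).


Pivot: 46
  44 <= 46: swap -> [44, 82, 63, 82, 91, 28, 77, 46]
  28 <= 46: swap -> [44, 28, 63, 82, 91, 82, 77, 46]
Place pivot at 2: [44, 28, 46, 82, 91, 82, 77, 63]

Partitioned: [44, 28, 46, 82, 91, 82, 77, 63]


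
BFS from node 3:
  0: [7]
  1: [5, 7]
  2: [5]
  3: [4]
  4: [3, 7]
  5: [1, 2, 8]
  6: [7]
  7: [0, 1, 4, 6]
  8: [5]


Visit 3, enqueue [4]
Visit 4, enqueue [7]
Visit 7, enqueue [0, 1, 6]
Visit 0, enqueue []
Visit 1, enqueue [5]
Visit 6, enqueue []
Visit 5, enqueue [2, 8]
Visit 2, enqueue []
Visit 8, enqueue []

BFS order: [3, 4, 7, 0, 1, 6, 5, 2, 8]


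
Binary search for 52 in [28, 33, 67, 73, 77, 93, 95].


Step 1: lo=0, hi=6, mid=3, val=73
Step 2: lo=0, hi=2, mid=1, val=33
Step 3: lo=2, hi=2, mid=2, val=67

Not found


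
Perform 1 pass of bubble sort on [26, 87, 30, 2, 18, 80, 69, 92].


Initial: [26, 87, 30, 2, 18, 80, 69, 92]
Pass 1: [26, 30, 2, 18, 80, 69, 87, 92] (5 swaps)

After 1 pass: [26, 30, 2, 18, 80, 69, 87, 92]


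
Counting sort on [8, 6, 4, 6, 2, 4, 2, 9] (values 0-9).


Input: [8, 6, 4, 6, 2, 4, 2, 9]
Counts: [0, 0, 2, 0, 2, 0, 2, 0, 1, 1]

Sorted: [2, 2, 4, 4, 6, 6, 8, 9]


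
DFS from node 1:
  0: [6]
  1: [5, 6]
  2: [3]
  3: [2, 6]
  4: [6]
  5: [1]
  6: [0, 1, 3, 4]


Visit 1, push [6, 5]
Visit 5, push []
Visit 6, push [4, 3, 0]
Visit 0, push []
Visit 3, push [2]
Visit 2, push []
Visit 4, push []

DFS order: [1, 5, 6, 0, 3, 2, 4]


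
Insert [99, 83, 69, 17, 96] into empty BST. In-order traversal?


Insert 99: root
Insert 83: L from 99
Insert 69: L from 99 -> L from 83
Insert 17: L from 99 -> L from 83 -> L from 69
Insert 96: L from 99 -> R from 83

In-order: [17, 69, 83, 96, 99]


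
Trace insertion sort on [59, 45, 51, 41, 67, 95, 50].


Initial: [59, 45, 51, 41, 67, 95, 50]
Insert 45: [45, 59, 51, 41, 67, 95, 50]
Insert 51: [45, 51, 59, 41, 67, 95, 50]
Insert 41: [41, 45, 51, 59, 67, 95, 50]
Insert 67: [41, 45, 51, 59, 67, 95, 50]
Insert 95: [41, 45, 51, 59, 67, 95, 50]
Insert 50: [41, 45, 50, 51, 59, 67, 95]

Sorted: [41, 45, 50, 51, 59, 67, 95]


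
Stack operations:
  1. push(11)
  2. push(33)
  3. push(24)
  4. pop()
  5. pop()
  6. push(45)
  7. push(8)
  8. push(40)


push(11) -> [11]
push(33) -> [11, 33]
push(24) -> [11, 33, 24]
pop()->24, [11, 33]
pop()->33, [11]
push(45) -> [11, 45]
push(8) -> [11, 45, 8]
push(40) -> [11, 45, 8, 40]

Final stack: [11, 45, 8, 40]


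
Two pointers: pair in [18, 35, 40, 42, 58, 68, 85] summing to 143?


lo=0(18)+hi=6(85)=103
lo=1(35)+hi=6(85)=120
lo=2(40)+hi=6(85)=125
lo=3(42)+hi=6(85)=127
lo=4(58)+hi=6(85)=143

Yes: 58+85=143


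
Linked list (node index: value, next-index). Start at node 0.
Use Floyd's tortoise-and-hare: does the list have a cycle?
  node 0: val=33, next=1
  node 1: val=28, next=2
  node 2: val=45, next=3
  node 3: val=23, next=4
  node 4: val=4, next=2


Floyd's tortoise (slow, +1) and hare (fast, +2):
  init: slow=0, fast=0
  step 1: slow=1, fast=2
  step 2: slow=2, fast=4
  step 3: slow=3, fast=3
  slow == fast at node 3: cycle detected

Cycle: yes


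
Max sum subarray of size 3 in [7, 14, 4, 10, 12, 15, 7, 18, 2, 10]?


[0:3]: 25
[1:4]: 28
[2:5]: 26
[3:6]: 37
[4:7]: 34
[5:8]: 40
[6:9]: 27
[7:10]: 30

Max: 40 at [5:8]


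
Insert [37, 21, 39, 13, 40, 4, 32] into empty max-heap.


Insert 37: [37]
Insert 21: [37, 21]
Insert 39: [39, 21, 37]
Insert 13: [39, 21, 37, 13]
Insert 40: [40, 39, 37, 13, 21]
Insert 4: [40, 39, 37, 13, 21, 4]
Insert 32: [40, 39, 37, 13, 21, 4, 32]

Final heap: [40, 39, 37, 13, 21, 4, 32]


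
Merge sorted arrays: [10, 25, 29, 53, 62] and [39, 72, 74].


Take 10 from A
Take 25 from A
Take 29 from A
Take 39 from B
Take 53 from A
Take 62 from A

Merged: [10, 25, 29, 39, 53, 62, 72, 74]


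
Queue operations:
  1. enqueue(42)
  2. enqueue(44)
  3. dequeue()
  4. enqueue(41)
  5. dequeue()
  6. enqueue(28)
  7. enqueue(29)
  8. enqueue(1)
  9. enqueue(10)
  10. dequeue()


enqueue(42) -> [42]
enqueue(44) -> [42, 44]
dequeue()->42, [44]
enqueue(41) -> [44, 41]
dequeue()->44, [41]
enqueue(28) -> [41, 28]
enqueue(29) -> [41, 28, 29]
enqueue(1) -> [41, 28, 29, 1]
enqueue(10) -> [41, 28, 29, 1, 10]
dequeue()->41, [28, 29, 1, 10]

Final queue: [28, 29, 1, 10]


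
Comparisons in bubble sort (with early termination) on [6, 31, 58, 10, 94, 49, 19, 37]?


Algorithm: bubble sort (with early termination)
Input: [6, 31, 58, 10, 94, 49, 19, 37]
Sorted: [6, 10, 19, 31, 37, 49, 58, 94]

25


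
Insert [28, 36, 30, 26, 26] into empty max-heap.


Insert 28: [28]
Insert 36: [36, 28]
Insert 30: [36, 28, 30]
Insert 26: [36, 28, 30, 26]
Insert 26: [36, 28, 30, 26, 26]

Final heap: [36, 28, 30, 26, 26]


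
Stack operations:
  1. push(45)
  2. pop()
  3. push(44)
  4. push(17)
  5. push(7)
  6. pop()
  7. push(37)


push(45) -> [45]
pop()->45, []
push(44) -> [44]
push(17) -> [44, 17]
push(7) -> [44, 17, 7]
pop()->7, [44, 17]
push(37) -> [44, 17, 37]

Final stack: [44, 17, 37]


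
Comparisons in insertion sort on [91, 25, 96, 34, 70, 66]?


Algorithm: insertion sort
Input: [91, 25, 96, 34, 70, 66]
Sorted: [25, 34, 66, 70, 91, 96]

12


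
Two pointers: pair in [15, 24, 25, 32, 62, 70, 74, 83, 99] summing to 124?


lo=0(15)+hi=8(99)=114
lo=1(24)+hi=8(99)=123
lo=2(25)+hi=8(99)=124

Yes: 25+99=124


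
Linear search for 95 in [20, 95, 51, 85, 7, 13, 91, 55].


i=0: 20!=95
i=1: 95==95 found!

Found at 1, 2 comps


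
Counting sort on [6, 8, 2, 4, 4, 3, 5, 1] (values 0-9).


Input: [6, 8, 2, 4, 4, 3, 5, 1]
Counts: [0, 1, 1, 1, 2, 1, 1, 0, 1, 0]

Sorted: [1, 2, 3, 4, 4, 5, 6, 8]


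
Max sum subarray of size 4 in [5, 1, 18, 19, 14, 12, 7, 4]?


[0:4]: 43
[1:5]: 52
[2:6]: 63
[3:7]: 52
[4:8]: 37

Max: 63 at [2:6]


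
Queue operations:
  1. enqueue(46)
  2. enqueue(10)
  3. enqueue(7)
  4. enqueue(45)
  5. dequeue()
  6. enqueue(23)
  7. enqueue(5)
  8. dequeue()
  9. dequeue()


enqueue(46) -> [46]
enqueue(10) -> [46, 10]
enqueue(7) -> [46, 10, 7]
enqueue(45) -> [46, 10, 7, 45]
dequeue()->46, [10, 7, 45]
enqueue(23) -> [10, 7, 45, 23]
enqueue(5) -> [10, 7, 45, 23, 5]
dequeue()->10, [7, 45, 23, 5]
dequeue()->7, [45, 23, 5]

Final queue: [45, 23, 5]


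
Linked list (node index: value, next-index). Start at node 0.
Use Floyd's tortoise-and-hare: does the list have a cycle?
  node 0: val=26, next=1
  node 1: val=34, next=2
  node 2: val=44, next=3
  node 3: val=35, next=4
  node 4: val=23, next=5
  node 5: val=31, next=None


Floyd's tortoise (slow, +1) and hare (fast, +2):
  init: slow=0, fast=0
  step 1: slow=1, fast=2
  step 2: slow=2, fast=4
  step 3: fast 4->5->None, no cycle

Cycle: no


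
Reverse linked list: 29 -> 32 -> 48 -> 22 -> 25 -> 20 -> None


Step 1: curr=29, set curr.next=prev(None) | reversed so far: 29
Step 2: curr=32, set curr.next=prev(29) | reversed so far: 32 -> 29
Step 3: curr=48, set curr.next=prev(32) | reversed so far: 48 -> 32 -> 29
Step 4: curr=22, set curr.next=prev(48) | reversed so far: 22 -> 48 -> 32 -> 29
Step 5: curr=25, set curr.next=prev(22) | reversed so far: 25 -> 22 -> 48 -> 32 -> 29
Step 6: curr=20, set curr.next=prev(25) | reversed so far: 20 -> 25 -> 22 -> 48 -> 32 -> 29

20 -> 25 -> 22 -> 48 -> 32 -> 29 -> None


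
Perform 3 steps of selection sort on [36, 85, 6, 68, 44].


Initial: [36, 85, 6, 68, 44]
Step 1: min=6 at 2
  Swap: [6, 85, 36, 68, 44]
Step 2: min=36 at 2
  Swap: [6, 36, 85, 68, 44]
Step 3: min=44 at 4
  Swap: [6, 36, 44, 68, 85]

After 3 steps: [6, 36, 44, 68, 85]


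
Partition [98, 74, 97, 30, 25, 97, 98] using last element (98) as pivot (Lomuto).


Pivot: 98
  98 <= 98: advance i (no swap)
  74 <= 98: advance i (no swap)
  97 <= 98: advance i (no swap)
  30 <= 98: advance i (no swap)
  25 <= 98: advance i (no swap)
  97 <= 98: advance i (no swap)
Place pivot at 6: [98, 74, 97, 30, 25, 97, 98]

Partitioned: [98, 74, 97, 30, 25, 97, 98]


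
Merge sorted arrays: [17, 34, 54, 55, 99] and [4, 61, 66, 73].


Take 4 from B
Take 17 from A
Take 34 from A
Take 54 from A
Take 55 from A
Take 61 from B
Take 66 from B
Take 73 from B

Merged: [4, 17, 34, 54, 55, 61, 66, 73, 99]


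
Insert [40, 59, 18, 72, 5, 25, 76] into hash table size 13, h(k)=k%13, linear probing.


Insert 40: h=1 -> slot 1
Insert 59: h=7 -> slot 7
Insert 18: h=5 -> slot 5
Insert 72: h=7, 1 probes -> slot 8
Insert 5: h=5, 1 probes -> slot 6
Insert 25: h=12 -> slot 12
Insert 76: h=11 -> slot 11

Table: [None, 40, None, None, None, 18, 5, 59, 72, None, None, 76, 25]


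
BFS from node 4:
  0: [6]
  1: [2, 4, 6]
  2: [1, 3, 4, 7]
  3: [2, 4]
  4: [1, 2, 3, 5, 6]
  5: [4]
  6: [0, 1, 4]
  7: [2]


Visit 4, enqueue [1, 2, 3, 5, 6]
Visit 1, enqueue []
Visit 2, enqueue [7]
Visit 3, enqueue []
Visit 5, enqueue []
Visit 6, enqueue [0]
Visit 7, enqueue []
Visit 0, enqueue []

BFS order: [4, 1, 2, 3, 5, 6, 7, 0]


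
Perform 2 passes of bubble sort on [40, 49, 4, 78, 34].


Initial: [40, 49, 4, 78, 34]
Pass 1: [40, 4, 49, 34, 78] (2 swaps)
Pass 2: [4, 40, 34, 49, 78] (2 swaps)

After 2 passes: [4, 40, 34, 49, 78]


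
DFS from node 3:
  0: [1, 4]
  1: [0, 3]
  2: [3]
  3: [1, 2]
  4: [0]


Visit 3, push [2, 1]
Visit 1, push [0]
Visit 0, push [4]
Visit 4, push []
Visit 2, push []

DFS order: [3, 1, 0, 4, 2]


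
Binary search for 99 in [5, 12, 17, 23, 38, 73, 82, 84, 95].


Step 1: lo=0, hi=8, mid=4, val=38
Step 2: lo=5, hi=8, mid=6, val=82
Step 3: lo=7, hi=8, mid=7, val=84
Step 4: lo=8, hi=8, mid=8, val=95

Not found


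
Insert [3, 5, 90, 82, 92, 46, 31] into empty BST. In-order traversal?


Insert 3: root
Insert 5: R from 3
Insert 90: R from 3 -> R from 5
Insert 82: R from 3 -> R from 5 -> L from 90
Insert 92: R from 3 -> R from 5 -> R from 90
Insert 46: R from 3 -> R from 5 -> L from 90 -> L from 82
Insert 31: R from 3 -> R from 5 -> L from 90 -> L from 82 -> L from 46

In-order: [3, 5, 31, 46, 82, 90, 92]


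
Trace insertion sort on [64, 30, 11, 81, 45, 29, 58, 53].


Initial: [64, 30, 11, 81, 45, 29, 58, 53]
Insert 30: [30, 64, 11, 81, 45, 29, 58, 53]
Insert 11: [11, 30, 64, 81, 45, 29, 58, 53]
Insert 81: [11, 30, 64, 81, 45, 29, 58, 53]
Insert 45: [11, 30, 45, 64, 81, 29, 58, 53]
Insert 29: [11, 29, 30, 45, 64, 81, 58, 53]
Insert 58: [11, 29, 30, 45, 58, 64, 81, 53]
Insert 53: [11, 29, 30, 45, 53, 58, 64, 81]

Sorted: [11, 29, 30, 45, 53, 58, 64, 81]


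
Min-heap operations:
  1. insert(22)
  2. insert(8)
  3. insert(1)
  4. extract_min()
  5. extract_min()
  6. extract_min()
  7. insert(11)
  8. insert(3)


insert(22) -> [22]
insert(8) -> [8, 22]
insert(1) -> [1, 22, 8]
extract_min()->1, [8, 22]
extract_min()->8, [22]
extract_min()->22, []
insert(11) -> [11]
insert(3) -> [3, 11]

Final heap: [3, 11]


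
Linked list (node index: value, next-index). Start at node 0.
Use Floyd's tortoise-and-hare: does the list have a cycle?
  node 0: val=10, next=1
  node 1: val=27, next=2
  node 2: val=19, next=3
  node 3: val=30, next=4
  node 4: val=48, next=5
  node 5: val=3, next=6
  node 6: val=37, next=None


Floyd's tortoise (slow, +1) and hare (fast, +2):
  init: slow=0, fast=0
  step 1: slow=1, fast=2
  step 2: slow=2, fast=4
  step 3: slow=3, fast=6
  step 4: fast -> None, no cycle

Cycle: no


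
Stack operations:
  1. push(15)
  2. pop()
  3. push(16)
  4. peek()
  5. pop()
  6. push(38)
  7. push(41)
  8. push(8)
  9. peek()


push(15) -> [15]
pop()->15, []
push(16) -> [16]
peek()->16
pop()->16, []
push(38) -> [38]
push(41) -> [38, 41]
push(8) -> [38, 41, 8]
peek()->8

Final stack: [38, 41, 8]


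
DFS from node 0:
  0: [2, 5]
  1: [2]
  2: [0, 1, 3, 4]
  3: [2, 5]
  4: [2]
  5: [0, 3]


Visit 0, push [5, 2]
Visit 2, push [4, 3, 1]
Visit 1, push []
Visit 3, push [5]
Visit 5, push []
Visit 4, push []

DFS order: [0, 2, 1, 3, 5, 4]


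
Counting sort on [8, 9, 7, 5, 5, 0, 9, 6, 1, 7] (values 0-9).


Input: [8, 9, 7, 5, 5, 0, 9, 6, 1, 7]
Counts: [1, 1, 0, 0, 0, 2, 1, 2, 1, 2]

Sorted: [0, 1, 5, 5, 6, 7, 7, 8, 9, 9]


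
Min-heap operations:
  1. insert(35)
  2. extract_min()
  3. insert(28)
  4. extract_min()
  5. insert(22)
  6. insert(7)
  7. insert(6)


insert(35) -> [35]
extract_min()->35, []
insert(28) -> [28]
extract_min()->28, []
insert(22) -> [22]
insert(7) -> [7, 22]
insert(6) -> [6, 22, 7]

Final heap: [6, 22, 7]


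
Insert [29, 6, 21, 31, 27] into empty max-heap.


Insert 29: [29]
Insert 6: [29, 6]
Insert 21: [29, 6, 21]
Insert 31: [31, 29, 21, 6]
Insert 27: [31, 29, 21, 6, 27]

Final heap: [31, 29, 21, 6, 27]


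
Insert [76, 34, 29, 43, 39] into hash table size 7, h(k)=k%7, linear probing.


Insert 76: h=6 -> slot 6
Insert 34: h=6, 1 probes -> slot 0
Insert 29: h=1 -> slot 1
Insert 43: h=1, 1 probes -> slot 2
Insert 39: h=4 -> slot 4

Table: [34, 29, 43, None, 39, None, 76]


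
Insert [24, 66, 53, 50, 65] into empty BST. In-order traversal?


Insert 24: root
Insert 66: R from 24
Insert 53: R from 24 -> L from 66
Insert 50: R from 24 -> L from 66 -> L from 53
Insert 65: R from 24 -> L from 66 -> R from 53

In-order: [24, 50, 53, 65, 66]


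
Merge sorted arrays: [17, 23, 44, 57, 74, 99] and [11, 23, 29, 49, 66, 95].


Take 11 from B
Take 17 from A
Take 23 from A
Take 23 from B
Take 29 from B
Take 44 from A
Take 49 from B
Take 57 from A
Take 66 from B
Take 74 from A
Take 95 from B

Merged: [11, 17, 23, 23, 29, 44, 49, 57, 66, 74, 95, 99]


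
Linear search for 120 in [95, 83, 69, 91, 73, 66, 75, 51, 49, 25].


i=0: 95!=120
i=1: 83!=120
i=2: 69!=120
i=3: 91!=120
i=4: 73!=120
i=5: 66!=120
i=6: 75!=120
i=7: 51!=120
i=8: 49!=120
i=9: 25!=120

Not found, 10 comps


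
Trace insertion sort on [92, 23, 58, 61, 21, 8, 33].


Initial: [92, 23, 58, 61, 21, 8, 33]
Insert 23: [23, 92, 58, 61, 21, 8, 33]
Insert 58: [23, 58, 92, 61, 21, 8, 33]
Insert 61: [23, 58, 61, 92, 21, 8, 33]
Insert 21: [21, 23, 58, 61, 92, 8, 33]
Insert 8: [8, 21, 23, 58, 61, 92, 33]
Insert 33: [8, 21, 23, 33, 58, 61, 92]

Sorted: [8, 21, 23, 33, 58, 61, 92]


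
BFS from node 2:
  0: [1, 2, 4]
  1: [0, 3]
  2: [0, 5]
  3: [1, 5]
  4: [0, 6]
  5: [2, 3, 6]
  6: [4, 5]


Visit 2, enqueue [0, 5]
Visit 0, enqueue [1, 4]
Visit 5, enqueue [3, 6]
Visit 1, enqueue []
Visit 4, enqueue []
Visit 3, enqueue []
Visit 6, enqueue []

BFS order: [2, 0, 5, 1, 4, 3, 6]


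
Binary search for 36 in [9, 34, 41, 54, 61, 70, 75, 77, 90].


Step 1: lo=0, hi=8, mid=4, val=61
Step 2: lo=0, hi=3, mid=1, val=34
Step 3: lo=2, hi=3, mid=2, val=41

Not found


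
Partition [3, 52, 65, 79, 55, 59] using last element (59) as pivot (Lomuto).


Pivot: 59
  3 <= 59: advance i (no swap)
  52 <= 59: advance i (no swap)
  55 <= 59: swap -> [3, 52, 55, 79, 65, 59]
Place pivot at 3: [3, 52, 55, 59, 65, 79]

Partitioned: [3, 52, 55, 59, 65, 79]


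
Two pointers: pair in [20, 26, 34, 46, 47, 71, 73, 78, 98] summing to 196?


lo=0(20)+hi=8(98)=118
lo=1(26)+hi=8(98)=124
lo=2(34)+hi=8(98)=132
lo=3(46)+hi=8(98)=144
lo=4(47)+hi=8(98)=145
lo=5(71)+hi=8(98)=169
lo=6(73)+hi=8(98)=171
lo=7(78)+hi=8(98)=176

No pair found


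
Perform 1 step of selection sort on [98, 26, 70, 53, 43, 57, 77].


Initial: [98, 26, 70, 53, 43, 57, 77]
Step 1: min=26 at 1
  Swap: [26, 98, 70, 53, 43, 57, 77]

After 1 step: [26, 98, 70, 53, 43, 57, 77]


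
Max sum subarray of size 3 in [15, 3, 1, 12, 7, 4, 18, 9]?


[0:3]: 19
[1:4]: 16
[2:5]: 20
[3:6]: 23
[4:7]: 29
[5:8]: 31

Max: 31 at [5:8]


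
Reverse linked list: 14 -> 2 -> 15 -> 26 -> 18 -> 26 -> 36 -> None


Step 1: curr=14, set curr.next=prev(None) | reversed so far: 14
Step 2: curr=2, set curr.next=prev(14) | reversed so far: 2 -> 14
Step 3: curr=15, set curr.next=prev(2) | reversed so far: 15 -> 2 -> 14
Step 4: curr=26, set curr.next=prev(15) | reversed so far: 26 -> 15 -> 2 -> 14
Step 5: curr=18, set curr.next=prev(26) | reversed so far: 18 -> 26 -> 15 -> 2 -> 14
Step 6: curr=26, set curr.next=prev(18) | reversed so far: 26 -> 18 -> 26 -> 15 -> 2 -> 14
Step 7: curr=36, set curr.next=prev(26) | reversed so far: 36 -> 26 -> 18 -> 26 -> 15 -> 2 -> 14

36 -> 26 -> 18 -> 26 -> 15 -> 2 -> 14 -> None


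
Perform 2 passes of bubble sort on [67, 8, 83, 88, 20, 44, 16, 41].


Initial: [67, 8, 83, 88, 20, 44, 16, 41]
Pass 1: [8, 67, 83, 20, 44, 16, 41, 88] (5 swaps)
Pass 2: [8, 67, 20, 44, 16, 41, 83, 88] (4 swaps)

After 2 passes: [8, 67, 20, 44, 16, 41, 83, 88]


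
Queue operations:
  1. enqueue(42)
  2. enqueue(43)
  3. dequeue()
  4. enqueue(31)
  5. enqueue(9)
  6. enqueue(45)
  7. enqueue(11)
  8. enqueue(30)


enqueue(42) -> [42]
enqueue(43) -> [42, 43]
dequeue()->42, [43]
enqueue(31) -> [43, 31]
enqueue(9) -> [43, 31, 9]
enqueue(45) -> [43, 31, 9, 45]
enqueue(11) -> [43, 31, 9, 45, 11]
enqueue(30) -> [43, 31, 9, 45, 11, 30]

Final queue: [43, 31, 9, 45, 11, 30]


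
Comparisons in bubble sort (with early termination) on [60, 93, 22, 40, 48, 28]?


Algorithm: bubble sort (with early termination)
Input: [60, 93, 22, 40, 48, 28]
Sorted: [22, 28, 40, 48, 60, 93]

15


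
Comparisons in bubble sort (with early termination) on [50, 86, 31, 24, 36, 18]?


Algorithm: bubble sort (with early termination)
Input: [50, 86, 31, 24, 36, 18]
Sorted: [18, 24, 31, 36, 50, 86]

15


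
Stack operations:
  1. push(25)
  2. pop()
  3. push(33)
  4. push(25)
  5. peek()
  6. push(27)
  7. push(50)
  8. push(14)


push(25) -> [25]
pop()->25, []
push(33) -> [33]
push(25) -> [33, 25]
peek()->25
push(27) -> [33, 25, 27]
push(50) -> [33, 25, 27, 50]
push(14) -> [33, 25, 27, 50, 14]

Final stack: [33, 25, 27, 50, 14]


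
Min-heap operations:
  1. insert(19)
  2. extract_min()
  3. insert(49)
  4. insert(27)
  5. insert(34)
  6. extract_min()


insert(19) -> [19]
extract_min()->19, []
insert(49) -> [49]
insert(27) -> [27, 49]
insert(34) -> [27, 49, 34]
extract_min()->27, [34, 49]

Final heap: [34, 49]


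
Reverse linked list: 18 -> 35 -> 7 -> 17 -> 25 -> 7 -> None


Step 1: curr=18, set curr.next=prev(None) | reversed so far: 18
Step 2: curr=35, set curr.next=prev(18) | reversed so far: 35 -> 18
Step 3: curr=7, set curr.next=prev(35) | reversed so far: 7 -> 35 -> 18
Step 4: curr=17, set curr.next=prev(7) | reversed so far: 17 -> 7 -> 35 -> 18
Step 5: curr=25, set curr.next=prev(17) | reversed so far: 25 -> 17 -> 7 -> 35 -> 18
Step 6: curr=7, set curr.next=prev(25) | reversed so far: 7 -> 25 -> 17 -> 7 -> 35 -> 18

7 -> 25 -> 17 -> 7 -> 35 -> 18 -> None


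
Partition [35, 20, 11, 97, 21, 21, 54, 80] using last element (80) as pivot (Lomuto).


Pivot: 80
  35 <= 80: advance i (no swap)
  20 <= 80: advance i (no swap)
  11 <= 80: advance i (no swap)
  21 <= 80: swap -> [35, 20, 11, 21, 97, 21, 54, 80]
  21 <= 80: swap -> [35, 20, 11, 21, 21, 97, 54, 80]
  54 <= 80: swap -> [35, 20, 11, 21, 21, 54, 97, 80]
Place pivot at 6: [35, 20, 11, 21, 21, 54, 80, 97]

Partitioned: [35, 20, 11, 21, 21, 54, 80, 97]


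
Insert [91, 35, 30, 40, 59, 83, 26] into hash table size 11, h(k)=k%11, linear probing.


Insert 91: h=3 -> slot 3
Insert 35: h=2 -> slot 2
Insert 30: h=8 -> slot 8
Insert 40: h=7 -> slot 7
Insert 59: h=4 -> slot 4
Insert 83: h=6 -> slot 6
Insert 26: h=4, 1 probes -> slot 5

Table: [None, None, 35, 91, 59, 26, 83, 40, 30, None, None]


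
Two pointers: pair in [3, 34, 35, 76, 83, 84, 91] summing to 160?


lo=0(3)+hi=6(91)=94
lo=1(34)+hi=6(91)=125
lo=2(35)+hi=6(91)=126
lo=3(76)+hi=6(91)=167
lo=3(76)+hi=5(84)=160

Yes: 76+84=160


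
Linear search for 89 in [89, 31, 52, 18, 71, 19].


i=0: 89==89 found!

Found at 0, 1 comps


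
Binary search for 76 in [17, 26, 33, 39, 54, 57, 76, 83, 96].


Step 1: lo=0, hi=8, mid=4, val=54
Step 2: lo=5, hi=8, mid=6, val=76

Found at index 6


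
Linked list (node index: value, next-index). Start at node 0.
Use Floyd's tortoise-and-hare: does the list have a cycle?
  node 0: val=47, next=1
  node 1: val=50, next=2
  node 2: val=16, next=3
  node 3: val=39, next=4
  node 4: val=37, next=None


Floyd's tortoise (slow, +1) and hare (fast, +2):
  init: slow=0, fast=0
  step 1: slow=1, fast=2
  step 2: slow=2, fast=4
  step 3: fast -> None, no cycle

Cycle: no


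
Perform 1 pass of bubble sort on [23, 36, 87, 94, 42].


Initial: [23, 36, 87, 94, 42]
Pass 1: [23, 36, 87, 42, 94] (1 swaps)

After 1 pass: [23, 36, 87, 42, 94]


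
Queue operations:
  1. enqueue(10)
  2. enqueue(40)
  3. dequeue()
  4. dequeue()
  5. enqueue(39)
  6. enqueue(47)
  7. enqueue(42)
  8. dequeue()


enqueue(10) -> [10]
enqueue(40) -> [10, 40]
dequeue()->10, [40]
dequeue()->40, []
enqueue(39) -> [39]
enqueue(47) -> [39, 47]
enqueue(42) -> [39, 47, 42]
dequeue()->39, [47, 42]

Final queue: [47, 42]


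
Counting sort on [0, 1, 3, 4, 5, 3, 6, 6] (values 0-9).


Input: [0, 1, 3, 4, 5, 3, 6, 6]
Counts: [1, 1, 0, 2, 1, 1, 2, 0, 0, 0]

Sorted: [0, 1, 3, 3, 4, 5, 6, 6]


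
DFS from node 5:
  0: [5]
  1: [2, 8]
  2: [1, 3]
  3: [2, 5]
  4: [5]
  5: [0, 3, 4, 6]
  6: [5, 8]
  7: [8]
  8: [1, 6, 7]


Visit 5, push [6, 4, 3, 0]
Visit 0, push []
Visit 3, push [2]
Visit 2, push [1]
Visit 1, push [8]
Visit 8, push [7, 6]
Visit 6, push []
Visit 7, push []
Visit 4, push []

DFS order: [5, 0, 3, 2, 1, 8, 6, 7, 4]


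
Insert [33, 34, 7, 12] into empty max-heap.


Insert 33: [33]
Insert 34: [34, 33]
Insert 7: [34, 33, 7]
Insert 12: [34, 33, 7, 12]

Final heap: [34, 33, 7, 12]


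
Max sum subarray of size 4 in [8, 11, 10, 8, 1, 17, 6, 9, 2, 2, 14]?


[0:4]: 37
[1:5]: 30
[2:6]: 36
[3:7]: 32
[4:8]: 33
[5:9]: 34
[6:10]: 19
[7:11]: 27

Max: 37 at [0:4]


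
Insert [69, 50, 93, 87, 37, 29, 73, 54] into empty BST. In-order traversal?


Insert 69: root
Insert 50: L from 69
Insert 93: R from 69
Insert 87: R from 69 -> L from 93
Insert 37: L from 69 -> L from 50
Insert 29: L from 69 -> L from 50 -> L from 37
Insert 73: R from 69 -> L from 93 -> L from 87
Insert 54: L from 69 -> R from 50

In-order: [29, 37, 50, 54, 69, 73, 87, 93]


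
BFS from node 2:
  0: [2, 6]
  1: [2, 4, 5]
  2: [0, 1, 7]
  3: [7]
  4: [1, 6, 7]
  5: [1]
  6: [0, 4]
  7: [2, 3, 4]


Visit 2, enqueue [0, 1, 7]
Visit 0, enqueue [6]
Visit 1, enqueue [4, 5]
Visit 7, enqueue [3]
Visit 6, enqueue []
Visit 4, enqueue []
Visit 5, enqueue []
Visit 3, enqueue []

BFS order: [2, 0, 1, 7, 6, 4, 5, 3]


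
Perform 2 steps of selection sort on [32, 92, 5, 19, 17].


Initial: [32, 92, 5, 19, 17]
Step 1: min=5 at 2
  Swap: [5, 92, 32, 19, 17]
Step 2: min=17 at 4
  Swap: [5, 17, 32, 19, 92]

After 2 steps: [5, 17, 32, 19, 92]


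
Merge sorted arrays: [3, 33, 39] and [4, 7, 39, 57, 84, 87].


Take 3 from A
Take 4 from B
Take 7 from B
Take 33 from A
Take 39 from A

Merged: [3, 4, 7, 33, 39, 39, 57, 84, 87]


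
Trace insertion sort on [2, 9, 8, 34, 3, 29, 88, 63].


Initial: [2, 9, 8, 34, 3, 29, 88, 63]
Insert 9: [2, 9, 8, 34, 3, 29, 88, 63]
Insert 8: [2, 8, 9, 34, 3, 29, 88, 63]
Insert 34: [2, 8, 9, 34, 3, 29, 88, 63]
Insert 3: [2, 3, 8, 9, 34, 29, 88, 63]
Insert 29: [2, 3, 8, 9, 29, 34, 88, 63]
Insert 88: [2, 3, 8, 9, 29, 34, 88, 63]
Insert 63: [2, 3, 8, 9, 29, 34, 63, 88]

Sorted: [2, 3, 8, 9, 29, 34, 63, 88]


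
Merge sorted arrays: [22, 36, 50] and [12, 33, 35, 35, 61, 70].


Take 12 from B
Take 22 from A
Take 33 from B
Take 35 from B
Take 35 from B
Take 36 from A
Take 50 from A

Merged: [12, 22, 33, 35, 35, 36, 50, 61, 70]


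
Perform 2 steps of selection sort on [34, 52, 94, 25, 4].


Initial: [34, 52, 94, 25, 4]
Step 1: min=4 at 4
  Swap: [4, 52, 94, 25, 34]
Step 2: min=25 at 3
  Swap: [4, 25, 94, 52, 34]

After 2 steps: [4, 25, 94, 52, 34]


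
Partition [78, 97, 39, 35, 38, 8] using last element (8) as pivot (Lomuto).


Pivot: 8
Place pivot at 0: [8, 97, 39, 35, 38, 78]

Partitioned: [8, 97, 39, 35, 38, 78]


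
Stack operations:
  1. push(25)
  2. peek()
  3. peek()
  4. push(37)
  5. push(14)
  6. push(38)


push(25) -> [25]
peek()->25
peek()->25
push(37) -> [25, 37]
push(14) -> [25, 37, 14]
push(38) -> [25, 37, 14, 38]

Final stack: [25, 37, 14, 38]


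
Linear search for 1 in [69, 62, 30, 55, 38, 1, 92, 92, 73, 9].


i=0: 69!=1
i=1: 62!=1
i=2: 30!=1
i=3: 55!=1
i=4: 38!=1
i=5: 1==1 found!

Found at 5, 6 comps


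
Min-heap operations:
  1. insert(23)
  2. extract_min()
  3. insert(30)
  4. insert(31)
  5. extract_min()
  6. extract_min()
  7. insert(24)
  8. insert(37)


insert(23) -> [23]
extract_min()->23, []
insert(30) -> [30]
insert(31) -> [30, 31]
extract_min()->30, [31]
extract_min()->31, []
insert(24) -> [24]
insert(37) -> [24, 37]

Final heap: [24, 37]


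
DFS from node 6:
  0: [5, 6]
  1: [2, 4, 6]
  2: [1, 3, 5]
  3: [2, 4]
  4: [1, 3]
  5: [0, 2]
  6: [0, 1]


Visit 6, push [1, 0]
Visit 0, push [5]
Visit 5, push [2]
Visit 2, push [3, 1]
Visit 1, push [4]
Visit 4, push [3]
Visit 3, push []

DFS order: [6, 0, 5, 2, 1, 4, 3]


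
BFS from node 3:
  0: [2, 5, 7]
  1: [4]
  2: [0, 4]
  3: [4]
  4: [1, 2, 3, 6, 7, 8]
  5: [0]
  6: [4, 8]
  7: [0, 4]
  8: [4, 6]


Visit 3, enqueue [4]
Visit 4, enqueue [1, 2, 6, 7, 8]
Visit 1, enqueue []
Visit 2, enqueue [0]
Visit 6, enqueue []
Visit 7, enqueue []
Visit 8, enqueue []
Visit 0, enqueue [5]
Visit 5, enqueue []

BFS order: [3, 4, 1, 2, 6, 7, 8, 0, 5]


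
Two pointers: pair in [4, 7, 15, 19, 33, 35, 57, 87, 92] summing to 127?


lo=0(4)+hi=8(92)=96
lo=1(7)+hi=8(92)=99
lo=2(15)+hi=8(92)=107
lo=3(19)+hi=8(92)=111
lo=4(33)+hi=8(92)=125
lo=5(35)+hi=8(92)=127

Yes: 35+92=127


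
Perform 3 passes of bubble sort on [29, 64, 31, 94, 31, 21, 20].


Initial: [29, 64, 31, 94, 31, 21, 20]
Pass 1: [29, 31, 64, 31, 21, 20, 94] (4 swaps)
Pass 2: [29, 31, 31, 21, 20, 64, 94] (3 swaps)
Pass 3: [29, 31, 21, 20, 31, 64, 94] (2 swaps)

After 3 passes: [29, 31, 21, 20, 31, 64, 94]


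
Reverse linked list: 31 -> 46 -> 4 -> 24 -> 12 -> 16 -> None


Step 1: curr=31, set curr.next=prev(None) | reversed so far: 31
Step 2: curr=46, set curr.next=prev(31) | reversed so far: 46 -> 31
Step 3: curr=4, set curr.next=prev(46) | reversed so far: 4 -> 46 -> 31
Step 4: curr=24, set curr.next=prev(4) | reversed so far: 24 -> 4 -> 46 -> 31
Step 5: curr=12, set curr.next=prev(24) | reversed so far: 12 -> 24 -> 4 -> 46 -> 31
Step 6: curr=16, set curr.next=prev(12) | reversed so far: 16 -> 12 -> 24 -> 4 -> 46 -> 31

16 -> 12 -> 24 -> 4 -> 46 -> 31 -> None


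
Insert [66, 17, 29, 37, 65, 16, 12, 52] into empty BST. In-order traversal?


Insert 66: root
Insert 17: L from 66
Insert 29: L from 66 -> R from 17
Insert 37: L from 66 -> R from 17 -> R from 29
Insert 65: L from 66 -> R from 17 -> R from 29 -> R from 37
Insert 16: L from 66 -> L from 17
Insert 12: L from 66 -> L from 17 -> L from 16
Insert 52: L from 66 -> R from 17 -> R from 29 -> R from 37 -> L from 65

In-order: [12, 16, 17, 29, 37, 52, 65, 66]


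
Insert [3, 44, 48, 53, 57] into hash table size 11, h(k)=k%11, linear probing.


Insert 3: h=3 -> slot 3
Insert 44: h=0 -> slot 0
Insert 48: h=4 -> slot 4
Insert 53: h=9 -> slot 9
Insert 57: h=2 -> slot 2

Table: [44, None, 57, 3, 48, None, None, None, None, 53, None]


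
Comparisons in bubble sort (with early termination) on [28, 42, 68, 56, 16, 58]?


Algorithm: bubble sort (with early termination)
Input: [28, 42, 68, 56, 16, 58]
Sorted: [16, 28, 42, 56, 58, 68]

15


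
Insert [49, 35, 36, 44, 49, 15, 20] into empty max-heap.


Insert 49: [49]
Insert 35: [49, 35]
Insert 36: [49, 35, 36]
Insert 44: [49, 44, 36, 35]
Insert 49: [49, 49, 36, 35, 44]
Insert 15: [49, 49, 36, 35, 44, 15]
Insert 20: [49, 49, 36, 35, 44, 15, 20]

Final heap: [49, 49, 36, 35, 44, 15, 20]


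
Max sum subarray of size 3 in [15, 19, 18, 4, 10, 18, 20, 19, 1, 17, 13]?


[0:3]: 52
[1:4]: 41
[2:5]: 32
[3:6]: 32
[4:7]: 48
[5:8]: 57
[6:9]: 40
[7:10]: 37
[8:11]: 31

Max: 57 at [5:8]


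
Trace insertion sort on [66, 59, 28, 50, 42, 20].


Initial: [66, 59, 28, 50, 42, 20]
Insert 59: [59, 66, 28, 50, 42, 20]
Insert 28: [28, 59, 66, 50, 42, 20]
Insert 50: [28, 50, 59, 66, 42, 20]
Insert 42: [28, 42, 50, 59, 66, 20]
Insert 20: [20, 28, 42, 50, 59, 66]

Sorted: [20, 28, 42, 50, 59, 66]


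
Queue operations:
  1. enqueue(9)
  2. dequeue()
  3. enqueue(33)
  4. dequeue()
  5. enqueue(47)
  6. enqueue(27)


enqueue(9) -> [9]
dequeue()->9, []
enqueue(33) -> [33]
dequeue()->33, []
enqueue(47) -> [47]
enqueue(27) -> [47, 27]

Final queue: [47, 27]


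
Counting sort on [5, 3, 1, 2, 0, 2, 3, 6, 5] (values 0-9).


Input: [5, 3, 1, 2, 0, 2, 3, 6, 5]
Counts: [1, 1, 2, 2, 0, 2, 1, 0, 0, 0]

Sorted: [0, 1, 2, 2, 3, 3, 5, 5, 6]


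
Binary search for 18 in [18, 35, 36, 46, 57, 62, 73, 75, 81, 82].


Step 1: lo=0, hi=9, mid=4, val=57
Step 2: lo=0, hi=3, mid=1, val=35
Step 3: lo=0, hi=0, mid=0, val=18

Found at index 0


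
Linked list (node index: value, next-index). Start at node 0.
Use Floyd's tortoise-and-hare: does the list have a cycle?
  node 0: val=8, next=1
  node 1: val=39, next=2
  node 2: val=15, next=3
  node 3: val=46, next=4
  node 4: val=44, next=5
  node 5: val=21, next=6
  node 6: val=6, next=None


Floyd's tortoise (slow, +1) and hare (fast, +2):
  init: slow=0, fast=0
  step 1: slow=1, fast=2
  step 2: slow=2, fast=4
  step 3: slow=3, fast=6
  step 4: fast -> None, no cycle

Cycle: no


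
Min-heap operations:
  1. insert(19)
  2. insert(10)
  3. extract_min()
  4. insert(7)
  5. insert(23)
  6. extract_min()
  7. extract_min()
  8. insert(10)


insert(19) -> [19]
insert(10) -> [10, 19]
extract_min()->10, [19]
insert(7) -> [7, 19]
insert(23) -> [7, 19, 23]
extract_min()->7, [19, 23]
extract_min()->19, [23]
insert(10) -> [10, 23]

Final heap: [10, 23]


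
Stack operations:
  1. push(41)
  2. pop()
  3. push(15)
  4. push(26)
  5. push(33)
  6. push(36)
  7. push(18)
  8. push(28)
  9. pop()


push(41) -> [41]
pop()->41, []
push(15) -> [15]
push(26) -> [15, 26]
push(33) -> [15, 26, 33]
push(36) -> [15, 26, 33, 36]
push(18) -> [15, 26, 33, 36, 18]
push(28) -> [15, 26, 33, 36, 18, 28]
pop()->28, [15, 26, 33, 36, 18]

Final stack: [15, 26, 33, 36, 18]


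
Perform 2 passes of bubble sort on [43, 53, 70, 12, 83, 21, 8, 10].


Initial: [43, 53, 70, 12, 83, 21, 8, 10]
Pass 1: [43, 53, 12, 70, 21, 8, 10, 83] (4 swaps)
Pass 2: [43, 12, 53, 21, 8, 10, 70, 83] (4 swaps)

After 2 passes: [43, 12, 53, 21, 8, 10, 70, 83]


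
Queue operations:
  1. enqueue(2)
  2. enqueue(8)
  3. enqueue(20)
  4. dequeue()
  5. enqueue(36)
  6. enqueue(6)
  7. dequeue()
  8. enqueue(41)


enqueue(2) -> [2]
enqueue(8) -> [2, 8]
enqueue(20) -> [2, 8, 20]
dequeue()->2, [8, 20]
enqueue(36) -> [8, 20, 36]
enqueue(6) -> [8, 20, 36, 6]
dequeue()->8, [20, 36, 6]
enqueue(41) -> [20, 36, 6, 41]

Final queue: [20, 36, 6, 41]


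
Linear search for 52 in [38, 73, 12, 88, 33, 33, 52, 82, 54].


i=0: 38!=52
i=1: 73!=52
i=2: 12!=52
i=3: 88!=52
i=4: 33!=52
i=5: 33!=52
i=6: 52==52 found!

Found at 6, 7 comps


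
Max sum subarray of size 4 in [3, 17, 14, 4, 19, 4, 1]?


[0:4]: 38
[1:5]: 54
[2:6]: 41
[3:7]: 28

Max: 54 at [1:5]


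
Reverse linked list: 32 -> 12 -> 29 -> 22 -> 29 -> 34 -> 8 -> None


Step 1: curr=32, set curr.next=prev(None) | reversed so far: 32
Step 2: curr=12, set curr.next=prev(32) | reversed so far: 12 -> 32
Step 3: curr=29, set curr.next=prev(12) | reversed so far: 29 -> 12 -> 32
Step 4: curr=22, set curr.next=prev(29) | reversed so far: 22 -> 29 -> 12 -> 32
Step 5: curr=29, set curr.next=prev(22) | reversed so far: 29 -> 22 -> 29 -> 12 -> 32
Step 6: curr=34, set curr.next=prev(29) | reversed so far: 34 -> 29 -> 22 -> 29 -> 12 -> 32
Step 7: curr=8, set curr.next=prev(34) | reversed so far: 8 -> 34 -> 29 -> 22 -> 29 -> 12 -> 32

8 -> 34 -> 29 -> 22 -> 29 -> 12 -> 32 -> None


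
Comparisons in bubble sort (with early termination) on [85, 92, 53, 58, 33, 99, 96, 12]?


Algorithm: bubble sort (with early termination)
Input: [85, 92, 53, 58, 33, 99, 96, 12]
Sorted: [12, 33, 53, 58, 85, 92, 96, 99]

28


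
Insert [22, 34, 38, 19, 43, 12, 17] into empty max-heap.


Insert 22: [22]
Insert 34: [34, 22]
Insert 38: [38, 22, 34]
Insert 19: [38, 22, 34, 19]
Insert 43: [43, 38, 34, 19, 22]
Insert 12: [43, 38, 34, 19, 22, 12]
Insert 17: [43, 38, 34, 19, 22, 12, 17]

Final heap: [43, 38, 34, 19, 22, 12, 17]


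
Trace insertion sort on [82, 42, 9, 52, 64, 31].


Initial: [82, 42, 9, 52, 64, 31]
Insert 42: [42, 82, 9, 52, 64, 31]
Insert 9: [9, 42, 82, 52, 64, 31]
Insert 52: [9, 42, 52, 82, 64, 31]
Insert 64: [9, 42, 52, 64, 82, 31]
Insert 31: [9, 31, 42, 52, 64, 82]

Sorted: [9, 31, 42, 52, 64, 82]


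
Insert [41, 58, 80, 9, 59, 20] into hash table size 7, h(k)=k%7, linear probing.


Insert 41: h=6 -> slot 6
Insert 58: h=2 -> slot 2
Insert 80: h=3 -> slot 3
Insert 9: h=2, 2 probes -> slot 4
Insert 59: h=3, 2 probes -> slot 5
Insert 20: h=6, 1 probes -> slot 0

Table: [20, None, 58, 80, 9, 59, 41]


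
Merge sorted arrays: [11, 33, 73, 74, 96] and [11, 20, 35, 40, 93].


Take 11 from A
Take 11 from B
Take 20 from B
Take 33 from A
Take 35 from B
Take 40 from B
Take 73 from A
Take 74 from A
Take 93 from B

Merged: [11, 11, 20, 33, 35, 40, 73, 74, 93, 96]


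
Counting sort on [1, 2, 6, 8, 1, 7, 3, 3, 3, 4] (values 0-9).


Input: [1, 2, 6, 8, 1, 7, 3, 3, 3, 4]
Counts: [0, 2, 1, 3, 1, 0, 1, 1, 1, 0]

Sorted: [1, 1, 2, 3, 3, 3, 4, 6, 7, 8]


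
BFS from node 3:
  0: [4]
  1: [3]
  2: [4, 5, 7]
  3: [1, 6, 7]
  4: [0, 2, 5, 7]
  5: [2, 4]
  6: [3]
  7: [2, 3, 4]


Visit 3, enqueue [1, 6, 7]
Visit 1, enqueue []
Visit 6, enqueue []
Visit 7, enqueue [2, 4]
Visit 2, enqueue [5]
Visit 4, enqueue [0]
Visit 5, enqueue []
Visit 0, enqueue []

BFS order: [3, 1, 6, 7, 2, 4, 5, 0]


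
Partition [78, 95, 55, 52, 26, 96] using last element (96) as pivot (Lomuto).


Pivot: 96
  78 <= 96: advance i (no swap)
  95 <= 96: advance i (no swap)
  55 <= 96: advance i (no swap)
  52 <= 96: advance i (no swap)
  26 <= 96: advance i (no swap)
Place pivot at 5: [78, 95, 55, 52, 26, 96]

Partitioned: [78, 95, 55, 52, 26, 96]


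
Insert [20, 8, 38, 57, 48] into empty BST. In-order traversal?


Insert 20: root
Insert 8: L from 20
Insert 38: R from 20
Insert 57: R from 20 -> R from 38
Insert 48: R from 20 -> R from 38 -> L from 57

In-order: [8, 20, 38, 48, 57]


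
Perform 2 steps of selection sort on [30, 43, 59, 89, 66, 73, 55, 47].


Initial: [30, 43, 59, 89, 66, 73, 55, 47]
Step 1: min=30 at 0
  Swap: [30, 43, 59, 89, 66, 73, 55, 47]
Step 2: min=43 at 1
  Swap: [30, 43, 59, 89, 66, 73, 55, 47]

After 2 steps: [30, 43, 59, 89, 66, 73, 55, 47]


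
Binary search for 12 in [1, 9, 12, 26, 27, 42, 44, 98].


Step 1: lo=0, hi=7, mid=3, val=26
Step 2: lo=0, hi=2, mid=1, val=9
Step 3: lo=2, hi=2, mid=2, val=12

Found at index 2


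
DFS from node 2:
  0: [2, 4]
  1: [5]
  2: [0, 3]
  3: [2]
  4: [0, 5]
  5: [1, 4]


Visit 2, push [3, 0]
Visit 0, push [4]
Visit 4, push [5]
Visit 5, push [1]
Visit 1, push []
Visit 3, push []

DFS order: [2, 0, 4, 5, 1, 3]


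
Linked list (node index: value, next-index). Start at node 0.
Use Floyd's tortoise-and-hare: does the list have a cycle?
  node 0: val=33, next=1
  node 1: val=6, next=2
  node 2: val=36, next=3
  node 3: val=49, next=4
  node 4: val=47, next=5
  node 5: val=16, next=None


Floyd's tortoise (slow, +1) and hare (fast, +2):
  init: slow=0, fast=0
  step 1: slow=1, fast=2
  step 2: slow=2, fast=4
  step 3: fast 4->5->None, no cycle

Cycle: no


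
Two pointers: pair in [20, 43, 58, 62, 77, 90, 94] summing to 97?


lo=0(20)+hi=6(94)=114
lo=0(20)+hi=5(90)=110
lo=0(20)+hi=4(77)=97

Yes: 20+77=97


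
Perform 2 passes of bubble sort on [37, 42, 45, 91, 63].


Initial: [37, 42, 45, 91, 63]
Pass 1: [37, 42, 45, 63, 91] (1 swaps)
Pass 2: [37, 42, 45, 63, 91] (0 swaps)

After 2 passes: [37, 42, 45, 63, 91]


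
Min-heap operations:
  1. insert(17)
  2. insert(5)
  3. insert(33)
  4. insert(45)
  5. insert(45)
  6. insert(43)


insert(17) -> [17]
insert(5) -> [5, 17]
insert(33) -> [5, 17, 33]
insert(45) -> [5, 17, 33, 45]
insert(45) -> [5, 17, 33, 45, 45]
insert(43) -> [5, 17, 33, 45, 45, 43]

Final heap: [5, 17, 33, 45, 45, 43]


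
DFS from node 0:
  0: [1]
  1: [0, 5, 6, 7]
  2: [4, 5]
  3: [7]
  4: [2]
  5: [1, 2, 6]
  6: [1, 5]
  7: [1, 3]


Visit 0, push [1]
Visit 1, push [7, 6, 5]
Visit 5, push [6, 2]
Visit 2, push [4]
Visit 4, push []
Visit 6, push []
Visit 7, push [3]
Visit 3, push []

DFS order: [0, 1, 5, 2, 4, 6, 7, 3]


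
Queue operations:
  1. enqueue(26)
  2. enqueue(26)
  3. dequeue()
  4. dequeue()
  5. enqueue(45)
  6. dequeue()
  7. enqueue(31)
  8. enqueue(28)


enqueue(26) -> [26]
enqueue(26) -> [26, 26]
dequeue()->26, [26]
dequeue()->26, []
enqueue(45) -> [45]
dequeue()->45, []
enqueue(31) -> [31]
enqueue(28) -> [31, 28]

Final queue: [31, 28]
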